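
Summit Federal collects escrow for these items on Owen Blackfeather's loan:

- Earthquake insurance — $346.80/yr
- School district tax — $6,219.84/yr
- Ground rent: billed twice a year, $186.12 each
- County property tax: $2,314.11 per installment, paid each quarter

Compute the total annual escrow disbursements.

$16,195.32

Earthquake insurance — $346.80 annually
School district tax — $6,219.84 annually
Ground rent — $186.12 × 2 = $372.24 annually
County property tax — $2,314.11 × 4 = $9,256.44 annually
Combined annual = $346.80 + $6,219.84 + $372.24 + $9,256.44 = $16,195.32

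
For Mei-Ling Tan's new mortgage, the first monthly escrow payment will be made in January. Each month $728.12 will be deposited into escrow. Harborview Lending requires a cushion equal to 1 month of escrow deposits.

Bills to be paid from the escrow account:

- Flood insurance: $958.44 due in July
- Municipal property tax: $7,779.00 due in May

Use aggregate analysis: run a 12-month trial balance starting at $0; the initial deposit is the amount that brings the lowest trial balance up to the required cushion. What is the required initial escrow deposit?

$4,866.52

Cushion = 1 × $728.12 = $728.12
Trial balance (start $0, +$728.12 each month, − disbursements):
  Jan: +$728.12 → $728.12
  Feb: +$728.12 → $1,456.24
  Mar: +$728.12 → $2,184.36
  Apr: +$728.12 → $2,912.48
  May: +$728.12 − $7,779.00 → -$4,138.40
  Jun: +$728.12 → -$3,410.28
  Jul: +$728.12 − $958.44 → -$3,640.60
  Aug: +$728.12 → -$2,912.48
  Sep: +$728.12 → -$2,184.36
  Oct: +$728.12 → -$1,456.24
  Nov: +$728.12 → -$728.12
  Dec: +$728.12 → $0.00
Lowest trial balance = -$4,138.40 (May)
Initial deposit = cushion − low point = $728.12 − (-$4,138.40) = $4,866.52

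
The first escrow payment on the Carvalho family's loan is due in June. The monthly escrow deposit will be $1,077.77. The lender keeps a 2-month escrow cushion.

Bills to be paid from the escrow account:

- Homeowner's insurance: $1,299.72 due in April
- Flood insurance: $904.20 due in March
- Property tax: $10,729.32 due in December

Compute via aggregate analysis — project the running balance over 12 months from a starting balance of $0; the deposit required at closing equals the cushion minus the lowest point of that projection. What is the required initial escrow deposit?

$5,340.47

Cushion = 2 × $1,077.77 = $2,155.54
Trial balance (start $0, +$1,077.77 each month, − disbursements):
  Jun: +$1,077.77 → $1,077.77
  Jul: +$1,077.77 → $2,155.54
  Aug: +$1,077.77 → $3,233.31
  Sep: +$1,077.77 → $4,311.08
  Oct: +$1,077.77 → $5,388.85
  Nov: +$1,077.77 → $6,466.62
  Dec: +$1,077.77 − $10,729.32 → -$3,184.93
  Jan: +$1,077.77 → -$2,107.16
  Feb: +$1,077.77 → -$1,029.39
  Mar: +$1,077.77 − $904.20 → -$855.82
  Apr: +$1,077.77 − $1,299.72 → -$1,077.77
  May: +$1,077.77 → $0.00
Lowest trial balance = -$3,184.93 (Dec)
Initial deposit = cushion − low point = $2,155.54 − (-$3,184.93) = $5,340.47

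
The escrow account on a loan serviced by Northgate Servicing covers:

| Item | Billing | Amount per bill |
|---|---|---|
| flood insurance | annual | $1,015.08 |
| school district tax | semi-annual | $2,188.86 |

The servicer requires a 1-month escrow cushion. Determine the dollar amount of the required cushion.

Flood insurance: $1,015.08 annually
School district tax: $2,188.86 × 2 = $4,377.72 annually
Total annual escrow = $1,015.08 + $4,377.72 = $5,392.80
Monthly escrow = $5,392.80 ÷ 12 = $449.40
Reserve = 1 × $449.40 = $449.40

$449.40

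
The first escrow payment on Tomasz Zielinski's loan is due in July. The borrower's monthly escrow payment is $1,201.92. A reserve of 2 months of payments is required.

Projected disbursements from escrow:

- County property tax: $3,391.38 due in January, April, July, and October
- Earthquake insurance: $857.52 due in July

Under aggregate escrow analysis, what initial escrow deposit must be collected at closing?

$5,450.82

Cushion = 2 × $1,201.92 = $2,403.84
Trial balance (start $0, +$1,201.92 each month, − disbursements):
  Jul: +$1,201.92 − $4,248.90 → -$3,046.98
  Aug: +$1,201.92 → -$1,845.06
  Sep: +$1,201.92 → -$643.14
  Oct: +$1,201.92 − $3,391.38 → -$2,832.60
  Nov: +$1,201.92 → -$1,630.68
  Dec: +$1,201.92 → -$428.76
  Jan: +$1,201.92 − $3,391.38 → -$2,618.22
  Feb: +$1,201.92 → -$1,416.30
  Mar: +$1,201.92 → -$214.38
  Apr: +$1,201.92 − $3,391.38 → -$2,403.84
  May: +$1,201.92 → -$1,201.92
  Jun: +$1,201.92 → $0.00
Lowest trial balance = -$3,046.98 (Jul)
Initial deposit = cushion − low point = $2,403.84 − (-$3,046.98) = $5,450.82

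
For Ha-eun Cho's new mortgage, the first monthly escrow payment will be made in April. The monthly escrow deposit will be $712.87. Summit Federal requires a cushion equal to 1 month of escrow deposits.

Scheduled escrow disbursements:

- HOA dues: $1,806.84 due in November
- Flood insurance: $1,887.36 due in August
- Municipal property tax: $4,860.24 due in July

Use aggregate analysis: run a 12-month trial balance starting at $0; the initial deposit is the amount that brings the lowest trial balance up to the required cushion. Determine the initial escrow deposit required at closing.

Cushion = 1 × $712.87 = $712.87
Trial balance (start $0, +$712.87 each month, − disbursements):
  Apr: +$712.87 → $712.87
  May: +$712.87 → $1,425.74
  Jun: +$712.87 → $2,138.61
  Jul: +$712.87 − $4,860.24 → -$2,008.76
  Aug: +$712.87 − $1,887.36 → -$3,183.25
  Sep: +$712.87 → -$2,470.38
  Oct: +$712.87 → -$1,757.51
  Nov: +$712.87 − $1,806.84 → -$2,851.48
  Dec: +$712.87 → -$2,138.61
  Jan: +$712.87 → -$1,425.74
  Feb: +$712.87 → -$712.87
  Mar: +$712.87 → $0.00
Lowest trial balance = -$3,183.25 (Aug)
Initial deposit = cushion − low point = $712.87 − (-$3,183.25) = $3,896.12

$3,896.12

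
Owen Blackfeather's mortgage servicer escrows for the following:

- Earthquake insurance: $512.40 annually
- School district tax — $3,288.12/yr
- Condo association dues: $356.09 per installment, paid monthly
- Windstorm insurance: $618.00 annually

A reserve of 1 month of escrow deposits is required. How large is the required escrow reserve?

$724.30

Earthquake insurance — $512.40 per year
School district tax — $3,288.12 per year
Condo association dues — $356.09 × 12 = $4,273.08 per year
Windstorm insurance — $618.00 per year
Combined annual = $512.40 + $3,288.12 + $4,273.08 + $618.00 = $8,691.60
Monthly escrow = $8,691.60 / 12 = $724.30
Cushion = 1 × $724.30 = $724.30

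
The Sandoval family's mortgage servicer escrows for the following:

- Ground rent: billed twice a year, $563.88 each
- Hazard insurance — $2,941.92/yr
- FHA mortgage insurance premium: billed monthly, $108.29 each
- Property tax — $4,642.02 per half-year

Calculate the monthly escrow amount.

Ground rent: $563.88 × 2 = $1,127.76
Hazard insurance: $2,941.92
FHA mortgage insurance premium: $108.29 × 12 = $1,299.48
Property tax: $4,642.02 × 2 = $9,284.04
Annual escrow total = $1,127.76 + $2,941.92 + $1,299.48 + $9,284.04 = $14,653.20
Base monthly escrow = $14,653.20 / 12 = $1,221.10

$1,221.10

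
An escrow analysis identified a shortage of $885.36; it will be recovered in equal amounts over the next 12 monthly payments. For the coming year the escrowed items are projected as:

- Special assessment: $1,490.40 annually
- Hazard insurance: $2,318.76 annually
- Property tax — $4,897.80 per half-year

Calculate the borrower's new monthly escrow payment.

$1,207.51

Special assessment = $1,490.40
Hazard insurance = $2,318.76
Property tax = $4,897.80 × 2 = $9,795.60
Combined annual = $1,490.40 + $2,318.76 + $9,795.60 = $13,604.76
Per month = $13,604.76 / 12 = $1,133.73
Shortage per month = $885.36 / 12 = $73.78
Adjusted monthly = $1,133.73 + $73.78 = $1,207.51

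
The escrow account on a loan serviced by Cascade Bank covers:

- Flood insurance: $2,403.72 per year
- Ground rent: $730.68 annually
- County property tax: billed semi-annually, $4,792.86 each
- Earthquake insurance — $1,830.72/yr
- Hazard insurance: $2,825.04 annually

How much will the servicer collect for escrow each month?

Flood insurance — $2,403.72 per year
Ground rent — $730.68 per year
County property tax — $4,792.86 × 2 = $9,585.72 per year
Earthquake insurance — $1,830.72 per year
Hazard insurance — $2,825.04 per year
Yearly total = $2,403.72 + $730.68 + $9,585.72 + $1,830.72 + $2,825.04 = $17,375.88
Monthly = $17,375.88 ÷ 12 = $1,447.99

$1,447.99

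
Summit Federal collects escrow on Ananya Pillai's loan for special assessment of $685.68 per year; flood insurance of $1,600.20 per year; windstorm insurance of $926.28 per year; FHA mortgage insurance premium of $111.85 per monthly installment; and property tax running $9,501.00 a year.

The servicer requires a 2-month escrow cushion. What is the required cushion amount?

Special assessment: $685.68 per year
Flood insurance: $1,600.20 per year
Windstorm insurance: $926.28 per year
FHA mortgage insurance premium: $111.85 × 12 = $1,342.20 per year
Property tax: $9,501.00 per year
Yearly total = $14,055.36
Per month = $14,055.36 / 12 = $1,171.28
Cushion = 2 × $1,171.28 = $2,342.56

$2,342.56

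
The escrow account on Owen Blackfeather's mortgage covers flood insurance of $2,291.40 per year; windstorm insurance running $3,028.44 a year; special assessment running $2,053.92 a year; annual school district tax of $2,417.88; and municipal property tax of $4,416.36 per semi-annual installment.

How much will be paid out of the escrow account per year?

$18,624.36

Flood insurance — $2,291.40/yr
Windstorm insurance — $3,028.44/yr
Special assessment — $2,053.92/yr
School district tax — $2,417.88/yr
Municipal property tax — $4,416.36 × 2 = $8,832.72/yr
Annual escrow total = $2,291.40 + $3,028.44 + $2,053.92 + $2,417.88 + $8,832.72 = $18,624.36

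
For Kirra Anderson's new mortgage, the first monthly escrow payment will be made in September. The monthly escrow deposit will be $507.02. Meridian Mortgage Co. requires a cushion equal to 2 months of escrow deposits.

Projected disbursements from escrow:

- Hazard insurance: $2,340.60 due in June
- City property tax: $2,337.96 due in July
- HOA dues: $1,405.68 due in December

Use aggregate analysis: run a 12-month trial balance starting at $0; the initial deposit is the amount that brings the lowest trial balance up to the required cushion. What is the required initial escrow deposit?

$1,521.06

Cushion = 2 × $507.02 = $1,014.04
Trial balance (start $0, +$507.02 each month, − disbursements):
  Sep: +$507.02 → $507.02
  Oct: +$507.02 → $1,014.04
  Nov: +$507.02 → $1,521.06
  Dec: +$507.02 − $1,405.68 → $622.40
  Jan: +$507.02 → $1,129.42
  Feb: +$507.02 → $1,636.44
  Mar: +$507.02 → $2,143.46
  Apr: +$507.02 → $2,650.48
  May: +$507.02 → $3,157.50
  Jun: +$507.02 − $2,340.60 → $1,323.92
  Jul: +$507.02 − $2,337.96 → -$507.02
  Aug: +$507.02 → $0.00
Lowest trial balance = -$507.02 (Jul)
Initial deposit = cushion − low point = $1,014.04 − (-$507.02) = $1,521.06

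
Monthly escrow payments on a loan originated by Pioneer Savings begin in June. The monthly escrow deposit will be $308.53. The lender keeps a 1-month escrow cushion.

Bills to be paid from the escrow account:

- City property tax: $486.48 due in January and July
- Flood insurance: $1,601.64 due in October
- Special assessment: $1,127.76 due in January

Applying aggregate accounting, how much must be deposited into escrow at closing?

$1,542.65

Cushion = 1 × $308.53 = $308.53
Trial balance (start $0, +$308.53 each month, − disbursements):
  Jun: +$308.53 → $308.53
  Jul: +$308.53 − $486.48 → $130.58
  Aug: +$308.53 → $439.11
  Sep: +$308.53 → $747.64
  Oct: +$308.53 − $1,601.64 → -$545.47
  Nov: +$308.53 → -$236.94
  Dec: +$308.53 → $71.59
  Jan: +$308.53 − $1,614.24 → -$1,234.12
  Feb: +$308.53 → -$925.59
  Mar: +$308.53 → -$617.06
  Apr: +$308.53 → -$308.53
  May: +$308.53 → $0.00
Lowest trial balance = -$1,234.12 (Jan)
Initial deposit = cushion − low point = $308.53 − (-$1,234.12) = $1,542.65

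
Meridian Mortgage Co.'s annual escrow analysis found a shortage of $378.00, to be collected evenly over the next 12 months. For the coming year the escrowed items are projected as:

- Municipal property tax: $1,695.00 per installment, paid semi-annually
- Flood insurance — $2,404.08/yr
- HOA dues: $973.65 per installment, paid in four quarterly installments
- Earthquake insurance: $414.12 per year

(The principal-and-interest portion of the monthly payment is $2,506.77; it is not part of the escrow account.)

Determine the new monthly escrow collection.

Municipal property tax = $1,695.00 × 2 = $3,390.00 per year
Flood insurance = $2,404.08 per year
HOA dues = $973.65 × 4 = $3,894.60 per year
Earthquake insurance = $414.12 per year
Combined annual = $10,102.80
Per month = $10,102.80 ÷ 12 = $841.90
Monthly shortage recovery: $378.00 ÷ 12 = $31.50
Adjusted monthly = $841.90 + $31.50 = $873.40

$873.40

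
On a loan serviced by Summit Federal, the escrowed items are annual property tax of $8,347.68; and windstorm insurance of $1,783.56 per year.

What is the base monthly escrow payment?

$844.27

Property tax — $8,347.68 annually
Windstorm insurance — $1,783.56 annually
Total per year = $8,347.68 + $1,783.56 = $10,131.24
Per month = $10,131.24 ÷ 12 = $844.27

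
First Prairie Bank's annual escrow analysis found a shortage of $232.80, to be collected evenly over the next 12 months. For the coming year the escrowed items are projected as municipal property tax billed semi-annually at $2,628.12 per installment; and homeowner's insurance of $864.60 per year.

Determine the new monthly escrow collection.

Municipal property tax = $2,628.12 × 2 = $5,256.24 per year
Homeowner's insurance = $864.60 per year
Annual escrow total = $5,256.24 + $864.60 = $6,120.84
Base monthly escrow = $6,120.84 / 12 = $510.07
Shortage per month = $232.80 ÷ 12 = $19.40
New monthly escrow = $510.07 + $19.40 = $529.47

$529.47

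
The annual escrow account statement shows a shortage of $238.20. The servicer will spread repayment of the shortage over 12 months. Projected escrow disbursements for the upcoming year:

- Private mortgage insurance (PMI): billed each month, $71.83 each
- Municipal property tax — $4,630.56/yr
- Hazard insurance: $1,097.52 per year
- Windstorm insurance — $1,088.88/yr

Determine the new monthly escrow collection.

Private mortgage insurance (PMI): $71.83 × 12 = $861.96 per year
Municipal property tax: $4,630.56 per year
Hazard insurance: $1,097.52 per year
Windstorm insurance: $1,088.88 per year
Total annual escrow = $861.96 + $4,630.56 + $1,097.52 + $1,088.88 = $7,678.92
Monthly escrow = $7,678.92 ÷ 12 = $639.91
Shortage spread = $238.20 / 12 = $19.85/mo
New monthly escrow = $639.91 + $19.85 = $659.76

$659.76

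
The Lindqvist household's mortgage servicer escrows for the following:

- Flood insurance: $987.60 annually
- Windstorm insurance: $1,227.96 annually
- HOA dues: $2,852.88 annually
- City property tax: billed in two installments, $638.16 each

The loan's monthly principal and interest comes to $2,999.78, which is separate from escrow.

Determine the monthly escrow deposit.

$528.73

Flood insurance: $987.60 per year
Windstorm insurance: $1,227.96 per year
HOA dues: $2,852.88 per year
City property tax: $638.16 × 2 = $1,276.32 per year
Annual escrow total = $987.60 + $1,227.96 + $2,852.88 + $1,276.32 = $6,344.76
Per month = $6,344.76 / 12 = $528.73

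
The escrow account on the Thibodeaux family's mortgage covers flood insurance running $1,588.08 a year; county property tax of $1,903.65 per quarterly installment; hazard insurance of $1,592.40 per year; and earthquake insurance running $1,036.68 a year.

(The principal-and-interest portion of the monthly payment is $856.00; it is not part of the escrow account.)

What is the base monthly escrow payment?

$985.98

Flood insurance: $1,588.08 annually
County property tax: $1,903.65 × 4 = $7,614.60 annually
Hazard insurance: $1,592.40 annually
Earthquake insurance: $1,036.68 annually
Total per year = $1,588.08 + $7,614.60 + $1,592.40 + $1,036.68 = $11,831.76
Per month = $11,831.76 ÷ 12 = $985.98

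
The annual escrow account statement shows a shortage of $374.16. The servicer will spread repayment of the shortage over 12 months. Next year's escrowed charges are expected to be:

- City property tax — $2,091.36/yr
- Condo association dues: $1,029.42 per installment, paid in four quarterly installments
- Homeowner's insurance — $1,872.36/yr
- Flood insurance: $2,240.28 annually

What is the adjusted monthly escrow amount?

$891.32

City property tax: $2,091.36 annually
Condo association dues: $1,029.42 × 4 = $4,117.68 annually
Homeowner's insurance: $1,872.36 annually
Flood insurance: $2,240.28 annually
Total annual escrow = $10,321.68
Monthly escrow = $10,321.68 / 12 = $860.14
Monthly shortage recovery: $374.16 / 12 = $31.18
New monthly escrow = $860.14 + $31.18 = $891.32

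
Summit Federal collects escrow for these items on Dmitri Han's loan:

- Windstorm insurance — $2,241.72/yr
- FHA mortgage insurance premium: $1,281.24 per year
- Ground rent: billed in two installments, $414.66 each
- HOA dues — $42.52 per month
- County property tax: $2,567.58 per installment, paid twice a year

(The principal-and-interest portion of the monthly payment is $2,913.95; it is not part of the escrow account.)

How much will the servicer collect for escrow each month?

Windstorm insurance = $2,241.72/yr
FHA mortgage insurance premium = $1,281.24/yr
Ground rent = $414.66 × 2 = $829.32/yr
HOA dues = $42.52 × 12 = $510.24/yr
County property tax = $2,567.58 × 2 = $5,135.16/yr
Yearly total = $2,241.72 + $1,281.24 + $829.32 + $510.24 + $5,135.16 = $9,997.68
Base monthly escrow = $9,997.68 / 12 = $833.14

$833.14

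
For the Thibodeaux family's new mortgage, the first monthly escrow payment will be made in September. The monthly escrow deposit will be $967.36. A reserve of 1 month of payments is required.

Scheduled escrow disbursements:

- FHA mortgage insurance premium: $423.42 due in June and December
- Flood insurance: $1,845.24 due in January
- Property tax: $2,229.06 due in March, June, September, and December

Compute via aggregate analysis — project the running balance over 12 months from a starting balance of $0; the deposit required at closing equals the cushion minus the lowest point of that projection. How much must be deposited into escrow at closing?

Cushion = 1 × $967.36 = $967.36
Trial balance (start $0, +$967.36 each month, − disbursements):
  Sep: +$967.36 − $2,229.06 → -$1,261.70
  Oct: +$967.36 → -$294.34
  Nov: +$967.36 → $673.02
  Dec: +$967.36 − $2,652.48 → -$1,012.10
  Jan: +$967.36 − $1,845.24 → -$1,889.98
  Feb: +$967.36 → -$922.62
  Mar: +$967.36 − $2,229.06 → -$2,184.32
  Apr: +$967.36 → -$1,216.96
  May: +$967.36 → -$249.60
  Jun: +$967.36 − $2,652.48 → -$1,934.72
  Jul: +$967.36 → -$967.36
  Aug: +$967.36 → $0.00
Lowest trial balance = -$2,184.32 (Mar)
Initial deposit = cushion − low point = $967.36 − (-$2,184.32) = $3,151.68

$3,151.68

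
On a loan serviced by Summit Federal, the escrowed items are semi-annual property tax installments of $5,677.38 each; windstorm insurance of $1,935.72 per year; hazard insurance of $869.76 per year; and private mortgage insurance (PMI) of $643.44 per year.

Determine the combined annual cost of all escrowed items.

Property tax — $5,677.38 × 2 = $11,354.76/yr
Windstorm insurance — $1,935.72/yr
Hazard insurance — $869.76/yr
Private mortgage insurance (PMI) — $643.44/yr
Annual escrow total = $14,803.68

$14,803.68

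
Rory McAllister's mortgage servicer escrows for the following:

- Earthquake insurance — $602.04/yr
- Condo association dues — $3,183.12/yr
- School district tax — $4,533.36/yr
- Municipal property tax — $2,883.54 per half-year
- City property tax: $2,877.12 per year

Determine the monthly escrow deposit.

$1,413.56

Earthquake insurance = $602.04/yr
Condo association dues = $3,183.12/yr
School district tax = $4,533.36/yr
Municipal property tax = $2,883.54 × 2 = $5,767.08/yr
City property tax = $2,877.12/yr
Yearly total = $16,962.72
Monthly = $16,962.72 / 12 = $1,413.56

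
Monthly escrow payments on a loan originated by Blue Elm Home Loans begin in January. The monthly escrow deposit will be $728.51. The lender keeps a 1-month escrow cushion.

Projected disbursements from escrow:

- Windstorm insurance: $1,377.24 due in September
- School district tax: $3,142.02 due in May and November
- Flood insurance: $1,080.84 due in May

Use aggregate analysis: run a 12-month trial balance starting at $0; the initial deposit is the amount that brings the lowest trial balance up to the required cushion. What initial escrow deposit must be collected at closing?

$1,457.02

Cushion = 1 × $728.51 = $728.51
Trial balance (start $0, +$728.51 each month, − disbursements):
  Jan: +$728.51 → $728.51
  Feb: +$728.51 → $1,457.02
  Mar: +$728.51 → $2,185.53
  Apr: +$728.51 → $2,914.04
  May: +$728.51 − $4,222.86 → -$580.31
  Jun: +$728.51 → $148.20
  Jul: +$728.51 → $876.71
  Aug: +$728.51 → $1,605.22
  Sep: +$728.51 − $1,377.24 → $956.49
  Oct: +$728.51 → $1,685.00
  Nov: +$728.51 − $3,142.02 → -$728.51
  Dec: +$728.51 → $0.00
Lowest trial balance = -$728.51 (Nov)
Initial deposit = cushion − low point = $728.51 − (-$728.51) = $1,457.02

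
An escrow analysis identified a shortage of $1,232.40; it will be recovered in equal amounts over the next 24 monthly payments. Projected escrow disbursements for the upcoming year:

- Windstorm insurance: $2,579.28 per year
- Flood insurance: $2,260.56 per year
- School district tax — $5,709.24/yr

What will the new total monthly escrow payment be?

$930.44

Windstorm insurance — $2,579.28 per year
Flood insurance — $2,260.56 per year
School district tax — $5,709.24 per year
Total per year = $2,579.28 + $2,260.56 + $5,709.24 = $10,549.08
Base monthly escrow = $10,549.08 / 12 = $879.09
Monthly shortage recovery: $1,232.40 / 24 = $51.35
Adjusted monthly = $879.09 + $51.35 = $930.44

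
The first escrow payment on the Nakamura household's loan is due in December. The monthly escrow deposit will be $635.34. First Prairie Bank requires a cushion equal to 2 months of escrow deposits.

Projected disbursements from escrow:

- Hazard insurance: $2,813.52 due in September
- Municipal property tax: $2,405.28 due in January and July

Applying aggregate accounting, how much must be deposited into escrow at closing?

$2,541.36

Cushion = 2 × $635.34 = $1,270.68
Trial balance (start $0, +$635.34 each month, − disbursements):
  Dec: +$635.34 → $635.34
  Jan: +$635.34 − $2,405.28 → -$1,134.60
  Feb: +$635.34 → -$499.26
  Mar: +$635.34 → $136.08
  Apr: +$635.34 → $771.42
  May: +$635.34 → $1,406.76
  Jun: +$635.34 → $2,042.10
  Jul: +$635.34 − $2,405.28 → $272.16
  Aug: +$635.34 → $907.50
  Sep: +$635.34 − $2,813.52 → -$1,270.68
  Oct: +$635.34 → -$635.34
  Nov: +$635.34 → $0.00
Lowest trial balance = -$1,270.68 (Sep)
Initial deposit = cushion − low point = $1,270.68 − (-$1,270.68) = $2,541.36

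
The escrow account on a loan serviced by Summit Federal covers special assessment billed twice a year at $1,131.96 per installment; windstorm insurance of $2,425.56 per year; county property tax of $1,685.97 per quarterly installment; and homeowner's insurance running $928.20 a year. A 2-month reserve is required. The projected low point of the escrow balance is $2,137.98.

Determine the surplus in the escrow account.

Special assessment — $1,131.96 × 2 = $2,263.92
Windstorm insurance — $2,425.56
County property tax — $1,685.97 × 4 = $6,743.88
Homeowner's insurance — $928.20
Combined annual = $2,263.92 + $2,425.56 + $6,743.88 + $928.20 = $12,361.56
Base monthly escrow = $12,361.56 / 12 = $1,030.13
Cushion = 2 × $1,030.13 = $2,060.26
Excess over cushion: $2,137.98 − $2,060.26 = $77.72

$77.72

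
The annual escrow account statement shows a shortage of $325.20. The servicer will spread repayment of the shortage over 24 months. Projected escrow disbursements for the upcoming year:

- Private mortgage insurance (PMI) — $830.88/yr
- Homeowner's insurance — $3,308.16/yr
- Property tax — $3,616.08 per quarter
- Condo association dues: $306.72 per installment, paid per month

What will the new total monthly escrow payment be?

$1,870.55

Private mortgage insurance (PMI): $830.88 annually
Homeowner's insurance: $3,308.16 annually
Property tax: $3,616.08 × 4 = $14,464.32 annually
Condo association dues: $306.72 × 12 = $3,680.64 annually
Combined annual = $830.88 + $3,308.16 + $14,464.32 + $3,680.64 = $22,284.00
Base monthly escrow = $22,284.00 ÷ 12 = $1,857.00
Shortage per month = $325.20 / 24 = $13.55
New monthly escrow = $1,857.00 + $13.55 = $1,870.55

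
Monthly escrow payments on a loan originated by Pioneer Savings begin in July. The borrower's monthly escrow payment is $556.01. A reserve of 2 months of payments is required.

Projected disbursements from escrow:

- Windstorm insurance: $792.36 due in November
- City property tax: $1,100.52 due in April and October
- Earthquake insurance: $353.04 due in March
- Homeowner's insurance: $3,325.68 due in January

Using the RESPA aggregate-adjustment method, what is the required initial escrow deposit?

Cushion = 2 × $556.01 = $1,112.02
Trial balance (start $0, +$556.01 each month, − disbursements):
  Jul: +$556.01 → $556.01
  Aug: +$556.01 → $1,112.02
  Sep: +$556.01 → $1,668.03
  Oct: +$556.01 − $1,100.52 → $1,123.52
  Nov: +$556.01 − $792.36 → $887.17
  Dec: +$556.01 → $1,443.18
  Jan: +$556.01 − $3,325.68 → -$1,326.49
  Feb: +$556.01 → -$770.48
  Mar: +$556.01 − $353.04 → -$567.51
  Apr: +$556.01 − $1,100.52 → -$1,112.02
  May: +$556.01 → -$556.01
  Jun: +$556.01 → $0.00
Lowest trial balance = -$1,326.49 (Jan)
Initial deposit = cushion − low point = $1,112.02 − (-$1,326.49) = $2,438.51

$2,438.51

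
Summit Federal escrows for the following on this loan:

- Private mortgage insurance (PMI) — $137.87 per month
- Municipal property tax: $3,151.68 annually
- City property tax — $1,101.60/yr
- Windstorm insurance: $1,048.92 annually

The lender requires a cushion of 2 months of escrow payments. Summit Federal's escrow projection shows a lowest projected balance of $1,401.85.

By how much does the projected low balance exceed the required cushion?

$242.41

Private mortgage insurance (PMI) — $137.87 × 12 = $1,654.44 per year
Municipal property tax — $3,151.68 per year
City property tax — $1,101.60 per year
Windstorm insurance — $1,048.92 per year
Total per year = $6,956.64
Base monthly escrow = $6,956.64 / 12 = $579.72
Cushion = 2 × $579.72 = $1,159.44
Surplus = $1,401.85 − $1,159.44 = $242.41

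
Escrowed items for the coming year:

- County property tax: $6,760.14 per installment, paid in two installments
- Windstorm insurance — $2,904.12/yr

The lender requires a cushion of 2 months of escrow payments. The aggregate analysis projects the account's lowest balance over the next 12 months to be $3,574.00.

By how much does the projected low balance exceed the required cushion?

County property tax — $6,760.14 × 2 = $13,520.28
Windstorm insurance — $2,904.12
Total annual escrow = $16,424.40
Monthly = $16,424.40 / 12 = $1,368.70
Required cushion = 2 × $1,368.70 = $2,737.40
Surplus = $3,574.00 − $2,737.40 = $836.60

$836.60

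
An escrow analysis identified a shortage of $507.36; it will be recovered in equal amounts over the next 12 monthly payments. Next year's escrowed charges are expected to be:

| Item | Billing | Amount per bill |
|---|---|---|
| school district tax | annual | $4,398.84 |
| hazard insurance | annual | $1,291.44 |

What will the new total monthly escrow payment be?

$516.47

School district tax — $4,398.84/yr
Hazard insurance — $1,291.44/yr
Annual escrow total = $5,690.28
Monthly escrow = $5,690.28 / 12 = $474.19
Monthly shortage recovery: $507.36 / 12 = $42.28
Adjusted monthly = $474.19 + $42.28 = $516.47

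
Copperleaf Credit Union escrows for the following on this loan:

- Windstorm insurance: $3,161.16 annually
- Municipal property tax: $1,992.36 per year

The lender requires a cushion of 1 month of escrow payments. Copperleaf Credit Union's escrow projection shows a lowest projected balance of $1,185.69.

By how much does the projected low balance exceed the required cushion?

Windstorm insurance — $3,161.16/yr
Municipal property tax — $1,992.36/yr
Combined annual = $3,161.16 + $1,992.36 = $5,153.52
Monthly = $5,153.52 ÷ 12 = $429.46
Cushion = 1 × $429.46 = $429.46
Excess over cushion: $1,185.69 − $429.46 = $756.23

$756.23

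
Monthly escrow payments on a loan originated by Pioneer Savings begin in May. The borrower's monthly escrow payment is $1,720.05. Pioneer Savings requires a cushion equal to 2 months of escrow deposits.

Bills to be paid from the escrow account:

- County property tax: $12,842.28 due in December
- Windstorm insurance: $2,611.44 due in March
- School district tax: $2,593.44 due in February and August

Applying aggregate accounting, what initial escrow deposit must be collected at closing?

Cushion = 2 × $1,720.05 = $3,440.10
Trial balance (start $0, +$1,720.05 each month, − disbursements):
  May: +$1,720.05 → $1,720.05
  Jun: +$1,720.05 → $3,440.10
  Jul: +$1,720.05 → $5,160.15
  Aug: +$1,720.05 − $2,593.44 → $4,286.76
  Sep: +$1,720.05 → $6,006.81
  Oct: +$1,720.05 → $7,726.86
  Nov: +$1,720.05 → $9,446.91
  Dec: +$1,720.05 − $12,842.28 → -$1,675.32
  Jan: +$1,720.05 → $44.73
  Feb: +$1,720.05 − $2,593.44 → -$828.66
  Mar: +$1,720.05 − $2,611.44 → -$1,720.05
  Apr: +$1,720.05 → $0.00
Lowest trial balance = -$1,720.05 (Mar)
Initial deposit = cushion − low point = $3,440.10 − (-$1,720.05) = $5,160.15

$5,160.15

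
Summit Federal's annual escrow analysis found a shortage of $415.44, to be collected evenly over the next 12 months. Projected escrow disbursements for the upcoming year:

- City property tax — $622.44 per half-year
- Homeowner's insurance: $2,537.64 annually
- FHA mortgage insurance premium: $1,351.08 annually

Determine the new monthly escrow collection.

City property tax — $622.44 × 2 = $1,244.88
Homeowner's insurance — $2,537.64
FHA mortgage insurance premium — $1,351.08
Yearly total = $1,244.88 + $2,537.64 + $1,351.08 = $5,133.60
Monthly escrow = $5,133.60 ÷ 12 = $427.80
Shortage per month = $415.44 ÷ 12 = $34.62
Adjusted monthly = $427.80 + $34.62 = $462.42

$462.42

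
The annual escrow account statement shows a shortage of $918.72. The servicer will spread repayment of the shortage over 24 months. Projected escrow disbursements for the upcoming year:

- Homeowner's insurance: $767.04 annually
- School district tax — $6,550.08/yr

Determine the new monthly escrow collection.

$648.04

Homeowner's insurance — $767.04
School district tax — $6,550.08
Total per year = $767.04 + $6,550.08 = $7,317.12
Per month = $7,317.12 ÷ 12 = $609.76
Shortage spread = $918.72 / 24 = $38.28/mo
Adjusted monthly = $609.76 + $38.28 = $648.04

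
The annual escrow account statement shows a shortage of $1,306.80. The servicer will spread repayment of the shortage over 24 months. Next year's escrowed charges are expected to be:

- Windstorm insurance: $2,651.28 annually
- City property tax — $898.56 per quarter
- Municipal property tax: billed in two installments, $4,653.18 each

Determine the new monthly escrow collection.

$1,350.44

Windstorm insurance = $2,651.28
City property tax = $898.56 × 4 = $3,594.24
Municipal property tax = $4,653.18 × 2 = $9,306.36
Annual escrow total = $2,651.28 + $3,594.24 + $9,306.36 = $15,551.88
Base monthly escrow = $15,551.88 / 12 = $1,295.99
Monthly shortage recovery: $1,306.80 / 24 = $54.45
New monthly escrow = $1,295.99 + $54.45 = $1,350.44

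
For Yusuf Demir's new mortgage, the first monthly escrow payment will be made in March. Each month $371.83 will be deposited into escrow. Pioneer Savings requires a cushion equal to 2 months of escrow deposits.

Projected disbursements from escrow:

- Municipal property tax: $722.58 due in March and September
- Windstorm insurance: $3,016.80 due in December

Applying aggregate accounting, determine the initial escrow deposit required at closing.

$1,487.32

Cushion = 2 × $371.83 = $743.66
Trial balance (start $0, +$371.83 each month, − disbursements):
  Mar: +$371.83 − $722.58 → -$350.75
  Apr: +$371.83 → $21.08
  May: +$371.83 → $392.91
  Jun: +$371.83 → $764.74
  Jul: +$371.83 → $1,136.57
  Aug: +$371.83 → $1,508.40
  Sep: +$371.83 − $722.58 → $1,157.65
  Oct: +$371.83 → $1,529.48
  Nov: +$371.83 → $1,901.31
  Dec: +$371.83 − $3,016.80 → -$743.66
  Jan: +$371.83 → -$371.83
  Feb: +$371.83 → $0.00
Lowest trial balance = -$743.66 (Dec)
Initial deposit = cushion − low point = $743.66 − (-$743.66) = $1,487.32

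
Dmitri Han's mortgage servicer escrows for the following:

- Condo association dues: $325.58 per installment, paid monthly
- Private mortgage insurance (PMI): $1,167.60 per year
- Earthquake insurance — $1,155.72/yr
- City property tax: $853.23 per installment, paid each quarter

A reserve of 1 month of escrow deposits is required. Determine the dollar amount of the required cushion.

$803.60

Condo association dues = $325.58 × 12 = $3,906.96 per year
Private mortgage insurance (PMI) = $1,167.60 per year
Earthquake insurance = $1,155.72 per year
City property tax = $853.23 × 4 = $3,412.92 per year
Total per year = $3,906.96 + $1,167.60 + $1,155.72 + $3,412.92 = $9,643.20
Per month = $9,643.20 / 12 = $803.60
Required cushion = 1 × $803.60 = $803.60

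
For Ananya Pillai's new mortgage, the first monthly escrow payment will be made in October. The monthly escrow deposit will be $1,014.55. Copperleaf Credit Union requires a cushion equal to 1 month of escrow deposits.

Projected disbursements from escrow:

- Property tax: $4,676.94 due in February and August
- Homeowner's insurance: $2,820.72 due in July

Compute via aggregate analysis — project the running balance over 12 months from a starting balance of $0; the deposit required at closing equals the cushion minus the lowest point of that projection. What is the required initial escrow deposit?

$2,029.10

Cushion = 1 × $1,014.55 = $1,014.55
Trial balance (start $0, +$1,014.55 each month, − disbursements):
  Oct: +$1,014.55 → $1,014.55
  Nov: +$1,014.55 → $2,029.10
  Dec: +$1,014.55 → $3,043.65
  Jan: +$1,014.55 → $4,058.20
  Feb: +$1,014.55 − $4,676.94 → $395.81
  Mar: +$1,014.55 → $1,410.36
  Apr: +$1,014.55 → $2,424.91
  May: +$1,014.55 → $3,439.46
  Jun: +$1,014.55 → $4,454.01
  Jul: +$1,014.55 − $2,820.72 → $2,647.84
  Aug: +$1,014.55 − $4,676.94 → -$1,014.55
  Sep: +$1,014.55 → $0.00
Lowest trial balance = -$1,014.55 (Aug)
Initial deposit = cushion − low point = $1,014.55 − (-$1,014.55) = $2,029.10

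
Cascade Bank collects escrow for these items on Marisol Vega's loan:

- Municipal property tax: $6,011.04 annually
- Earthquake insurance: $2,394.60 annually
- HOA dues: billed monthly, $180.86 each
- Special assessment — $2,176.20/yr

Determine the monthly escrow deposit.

$1,062.68

Municipal property tax = $6,011.04 per year
Earthquake insurance = $2,394.60 per year
HOA dues = $180.86 × 12 = $2,170.32 per year
Special assessment = $2,176.20 per year
Total per year = $6,011.04 + $2,394.60 + $2,170.32 + $2,176.20 = $12,752.16
Base monthly escrow = $12,752.16 ÷ 12 = $1,062.68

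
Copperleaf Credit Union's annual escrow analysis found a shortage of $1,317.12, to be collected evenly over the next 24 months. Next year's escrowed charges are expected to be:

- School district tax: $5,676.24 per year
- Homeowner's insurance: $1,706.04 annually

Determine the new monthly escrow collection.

$670.07

School district tax: $5,676.24 per year
Homeowner's insurance: $1,706.04 per year
Annual escrow total = $7,382.28
Base monthly escrow = $7,382.28 ÷ 12 = $615.19
Shortage per month = $1,317.12 / 24 = $54.88
New monthly escrow = $615.19 + $54.88 = $670.07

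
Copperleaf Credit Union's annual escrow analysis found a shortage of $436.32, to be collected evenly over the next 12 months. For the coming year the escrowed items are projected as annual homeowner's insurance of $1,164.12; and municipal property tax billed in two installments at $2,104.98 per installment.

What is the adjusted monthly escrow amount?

$484.20

Homeowner's insurance: $1,164.12/yr
Municipal property tax: $2,104.98 × 2 = $4,209.96/yr
Total annual escrow = $5,374.08
Monthly = $5,374.08 / 12 = $447.84
Shortage per month = $436.32 ÷ 12 = $36.36
New monthly escrow = $447.84 + $36.36 = $484.20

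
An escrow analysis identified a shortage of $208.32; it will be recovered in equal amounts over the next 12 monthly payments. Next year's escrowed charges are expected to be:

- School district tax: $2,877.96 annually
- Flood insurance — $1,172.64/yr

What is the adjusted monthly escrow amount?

$354.91

School district tax — $2,877.96
Flood insurance — $1,172.64
Yearly total = $4,050.60
Monthly escrow = $4,050.60 ÷ 12 = $337.55
Shortage per month = $208.32 / 12 = $17.36
New monthly escrow = $337.55 + $17.36 = $354.91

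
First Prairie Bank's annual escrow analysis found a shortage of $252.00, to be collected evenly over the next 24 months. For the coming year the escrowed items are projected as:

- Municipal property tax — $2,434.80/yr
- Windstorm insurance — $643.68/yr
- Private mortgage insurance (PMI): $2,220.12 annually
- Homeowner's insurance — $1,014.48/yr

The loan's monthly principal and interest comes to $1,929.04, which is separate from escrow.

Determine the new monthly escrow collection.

$536.59

Municipal property tax — $2,434.80 annually
Windstorm insurance — $643.68 annually
Private mortgage insurance (PMI) — $2,220.12 annually
Homeowner's insurance — $1,014.48 annually
Total per year = $6,313.08
Monthly escrow = $6,313.08 / 12 = $526.09
Shortage spread = $252.00 / 24 = $10.50/mo
Adjusted monthly = $526.09 + $10.50 = $536.59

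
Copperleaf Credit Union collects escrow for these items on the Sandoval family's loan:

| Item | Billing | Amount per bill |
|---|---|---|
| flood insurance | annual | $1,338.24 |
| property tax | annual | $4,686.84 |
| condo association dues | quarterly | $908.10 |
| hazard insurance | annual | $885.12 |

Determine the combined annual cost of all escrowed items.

$10,542.60

Flood insurance — $1,338.24 per year
Property tax — $4,686.84 per year
Condo association dues — $908.10 × 4 = $3,632.40 per year
Hazard insurance — $885.12 per year
Annual escrow total = $1,338.24 + $4,686.84 + $3,632.40 + $885.12 = $10,542.60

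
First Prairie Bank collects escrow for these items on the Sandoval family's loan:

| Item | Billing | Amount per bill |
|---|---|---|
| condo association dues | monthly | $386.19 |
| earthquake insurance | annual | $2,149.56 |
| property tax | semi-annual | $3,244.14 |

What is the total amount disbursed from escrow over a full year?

Condo association dues = $386.19 × 12 = $4,634.28 per year
Earthquake insurance = $2,149.56 per year
Property tax = $3,244.14 × 2 = $6,488.28 per year
Annual escrow total = $4,634.28 + $2,149.56 + $6,488.28 = $13,272.12

$13,272.12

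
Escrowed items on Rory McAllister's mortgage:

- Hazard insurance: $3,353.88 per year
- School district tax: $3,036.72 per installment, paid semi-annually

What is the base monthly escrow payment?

Hazard insurance: $3,353.88 per year
School district tax: $3,036.72 × 2 = $6,073.44 per year
Total annual escrow = $9,427.32
Per month = $9,427.32 ÷ 12 = $785.61

$785.61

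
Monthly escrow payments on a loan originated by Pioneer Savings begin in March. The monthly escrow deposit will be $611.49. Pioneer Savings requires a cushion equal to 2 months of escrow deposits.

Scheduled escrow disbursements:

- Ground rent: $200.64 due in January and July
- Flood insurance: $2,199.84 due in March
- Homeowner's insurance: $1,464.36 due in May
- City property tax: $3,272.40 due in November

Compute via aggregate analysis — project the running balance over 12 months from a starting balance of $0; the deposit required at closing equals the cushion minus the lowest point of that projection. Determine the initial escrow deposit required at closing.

Cushion = 2 × $611.49 = $1,222.98
Trial balance (start $0, +$611.49 each month, − disbursements):
  Mar: +$611.49 − $2,199.84 → -$1,588.35
  Apr: +$611.49 → -$976.86
  May: +$611.49 − $1,464.36 → -$1,829.73
  Jun: +$611.49 → -$1,218.24
  Jul: +$611.49 − $200.64 → -$807.39
  Aug: +$611.49 → -$195.90
  Sep: +$611.49 → $415.59
  Oct: +$611.49 → $1,027.08
  Nov: +$611.49 − $3,272.40 → -$1,633.83
  Dec: +$611.49 → -$1,022.34
  Jan: +$611.49 − $200.64 → -$611.49
  Feb: +$611.49 → $0.00
Lowest trial balance = -$1,829.73 (May)
Initial deposit = cushion − low point = $1,222.98 − (-$1,829.73) = $3,052.71

$3,052.71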